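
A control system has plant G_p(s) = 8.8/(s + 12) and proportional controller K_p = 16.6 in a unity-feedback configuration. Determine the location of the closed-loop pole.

s = -158.1

Closed-loop transfer function: T(s) = K_p·G_p(s)/(1 + K_p·G_p(s)) = 146.1/(s + 12 + 146.1) = 146.1/(s + 158.1).
The closed-loop pole is at s = −158.1.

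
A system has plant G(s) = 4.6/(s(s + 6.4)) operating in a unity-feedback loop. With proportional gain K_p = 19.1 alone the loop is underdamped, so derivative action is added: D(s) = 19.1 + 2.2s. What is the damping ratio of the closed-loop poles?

ζ = 0.881

Forward path: (19.1 + 2.2s)·4.6/(s(s+6.4)). The closed-loop characteristic equation is s² + (6.4 + 4.6·2.2)s + 4.6·19.1 = 0.
That is s² + 16.52s + 87.86 = 0, so ω_n = 9.373 rad/s and ζ = 16.52/(2·9.373) = 0.8812.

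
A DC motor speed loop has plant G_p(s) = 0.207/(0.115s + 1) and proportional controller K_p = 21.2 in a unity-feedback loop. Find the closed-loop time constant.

τ = 0.0213 s

Closed loop: T(s) = K_p·G_p/(1+K_p·G_p) = 4.388/(0.115s + 1 + 4.388), with pole at s = −(1 + 4.388)/0.115 = −46.86.
Closed-loop time constant τ = 1/46.86 = 0.0213 s.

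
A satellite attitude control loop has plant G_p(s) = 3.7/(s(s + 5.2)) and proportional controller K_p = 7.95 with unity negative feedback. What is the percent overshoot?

18%

From 1 + K_pG_p(s) = 0: s² + 5.2s + 29.42 = 0 ⇒ ω_n = 5.424, ζ = 0.4794.
%OS = 100·exp(−πζ/√(1−ζ²)) = 100·exp(−π·0.4794/√0.7702) = 18%.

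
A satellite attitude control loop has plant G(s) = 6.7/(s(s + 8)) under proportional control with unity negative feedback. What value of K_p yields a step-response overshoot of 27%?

K_p = 16.1

From %OS = 100·exp(−πζ/√(1−ζ²)) = 27%, ζ = −ln(0.27)/√(π²+ln²(0.27)) = 0.3847.
Characteristic equation s² + 8s + 6.7K_p = 0 gives ζ = 8/(2√(6.7K_p)).
Setting ζ = 0.3847: √(6.7K_p) = 8/(2·0.3847) = 10.4, so K_p = 108.1/6.7 = 16.1.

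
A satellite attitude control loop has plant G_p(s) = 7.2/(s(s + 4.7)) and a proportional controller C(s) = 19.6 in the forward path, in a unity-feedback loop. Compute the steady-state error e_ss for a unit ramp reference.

The loop has one pole at the origin (type 1). Velocity error constant K_v = lim_{s→0} s·C(s)G_p(s) = 19.6·7.2/4.7 = 30.03.
Steady-state error to a unit ramp: e_ss = 1/K_v = 0.0333.

0.0333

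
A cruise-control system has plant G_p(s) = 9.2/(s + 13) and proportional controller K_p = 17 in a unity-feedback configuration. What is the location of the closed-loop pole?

Closed-loop transfer function: T(s) = K_p·G_p(s)/(1 + K_p·G_p(s)) = 156.4/(s + 13 + 156.4) = 156.4/(s + 169.4).
The closed-loop pole is at s = −169.4.

s = -169.4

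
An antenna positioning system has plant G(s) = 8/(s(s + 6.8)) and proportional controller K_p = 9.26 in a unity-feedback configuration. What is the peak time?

Closed-loop characteristic equation: s² + 6.8s + 74.08 = 0, so ω_n = 8.607 rad/s and ζ = 6.8/(2·8.607) = 0.395.
Damped frequency ω_d = ω_n√(1−ζ²) = 7.907 rad/s, so peak time T_p = π/ω_d = 0.397 s.

T_p = 0.397 s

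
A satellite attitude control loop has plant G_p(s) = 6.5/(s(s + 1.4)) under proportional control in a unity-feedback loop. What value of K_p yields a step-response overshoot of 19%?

K_p = 0.345

From %OS = 100·exp(−πζ/√(1−ζ²)) = 19%, ζ = −ln(0.19)/√(π²+ln²(0.19)) = 0.4673.
Characteristic equation s² + 1.4s + 6.5K_p = 0 gives ζ = 1.4/(2√(6.5K_p)).
Setting ζ = 0.4673: √(6.5K_p) = 1.4/(2·0.4673) = 1.498, so K_p = 2.243/6.5 = 0.345.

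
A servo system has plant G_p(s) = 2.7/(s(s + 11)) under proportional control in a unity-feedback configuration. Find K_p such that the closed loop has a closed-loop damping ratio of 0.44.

K_p = 57.9

Closed-loop characteristic equation: s² + 11s + K_p·2.7 = 0.
So ω_n = √(2.7K_p) and 2ζω_n = 11, giving ζ = 11/(2√(2.7K_p)).
Setting ζ = 0.44: √(2.7K_p) = 11/(2·0.44) = 12.5, so K_p = 156.2/2.7 = 57.9.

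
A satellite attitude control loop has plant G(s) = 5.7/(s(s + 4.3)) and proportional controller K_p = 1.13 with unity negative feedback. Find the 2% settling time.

Closed-loop characteristic equation: s² + 4.3s + 6.441 = 0, so ω_n = 2.538 rad/s and ζ = 4.3/(2·2.538) = 0.8472.
2% settling time T_s ≈ 4/(ζω_n) = 4/2.15 = 1.86 s.

T_s ≈ 1.86 s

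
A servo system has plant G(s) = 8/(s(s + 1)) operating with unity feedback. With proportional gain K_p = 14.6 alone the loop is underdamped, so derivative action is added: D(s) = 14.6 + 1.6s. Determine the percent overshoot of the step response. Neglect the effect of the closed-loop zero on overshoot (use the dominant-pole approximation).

Forward path: (14.6 + 1.6s)·8/(s(s+1)). The closed-loop characteristic equation is s² + (1 + 8·1.6)s + 8·14.6 = 0.
That is s² + 13.8s + 116.8 = 0, so ω_n = 10.81 rad/s and ζ = 13.8/(2·10.81) = 0.6385.
%OS = 100·exp(−πζ/√(1−ζ²)) = 7.38%.

7.38%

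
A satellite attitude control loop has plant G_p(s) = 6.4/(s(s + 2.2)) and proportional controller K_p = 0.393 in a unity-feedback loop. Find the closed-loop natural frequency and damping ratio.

The closed-loop denominator is s(s+2.2) + 0.393·6.4 = s² + 2.2s + 2.515.
So ω_n² = 2.515 ⇒ ω_n = 1.586 rad/s, and ζ = 2.2/(2ω_n) = 0.694.

ω_n = 1.59 rad/s, ζ = 0.694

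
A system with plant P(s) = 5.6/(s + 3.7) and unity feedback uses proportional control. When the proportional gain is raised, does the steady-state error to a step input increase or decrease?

e_ss = 1/(1 + K_p·P(0)); a larger K_p raises the denominator, so e_ss decreases.

decrease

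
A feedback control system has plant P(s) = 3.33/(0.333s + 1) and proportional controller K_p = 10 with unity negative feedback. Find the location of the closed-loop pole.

s = -103

Closed loop: T(s) = K_p·P/(1+K_p·P) = 33.3/(0.333s + 1 + 33.3), with pole at s = −(1 + 33.3)/0.333 = −103.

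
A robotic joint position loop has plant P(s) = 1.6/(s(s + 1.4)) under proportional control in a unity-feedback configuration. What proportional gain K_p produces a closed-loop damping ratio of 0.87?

K_p = 0.405

Closed-loop characteristic equation: s² + 1.4s + K_p·1.6 = 0.
So ω_n = √(1.6K_p) and 2ζω_n = 1.4, giving ζ = 1.4/(2√(1.6K_p)).
Setting ζ = 0.87: √(1.6K_p) = 1.4/(2·0.87) = 0.8046, so K_p = 0.6474/1.6 = 0.405.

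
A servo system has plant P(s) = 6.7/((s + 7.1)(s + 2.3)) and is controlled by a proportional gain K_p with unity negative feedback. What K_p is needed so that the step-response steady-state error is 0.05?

For a type-0 loop with proportional control, e_ss = 1/(1 + K_p·P(0)).
P(0) = 0.4103. Require 1/(1 + K_p·0.4103) = 0.05, so 1 + 0.4103·K_p = 20.
K_p = (20 − 1)/0.4103 = 46.3.

K_p = 46.3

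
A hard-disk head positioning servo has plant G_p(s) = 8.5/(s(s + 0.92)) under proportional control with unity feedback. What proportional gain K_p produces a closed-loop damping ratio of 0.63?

K_p = 0.0627

Closed-loop characteristic equation: s² + 0.92s + K_p·8.5 = 0.
So ω_n = √(8.5K_p) and 2ζω_n = 0.92, giving ζ = 0.92/(2√(8.5K_p)).
Setting ζ = 0.63: √(8.5K_p) = 0.92/(2·0.63) = 0.7302, so K_p = 0.5331/8.5 = 0.0627.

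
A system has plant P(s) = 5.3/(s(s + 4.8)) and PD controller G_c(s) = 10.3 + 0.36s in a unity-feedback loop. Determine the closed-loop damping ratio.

Forward path: (10.3 + 0.36s)·5.3/(s(s+4.8)). The closed-loop characteristic equation is s² + (4.8 + 5.3·0.36)s + 5.3·10.3 = 0.
That is s² + 6.708s + 54.59 = 0, so ω_n = 7.389 rad/s and ζ = 6.708/(2·7.389) = 0.4539.

ζ = 0.454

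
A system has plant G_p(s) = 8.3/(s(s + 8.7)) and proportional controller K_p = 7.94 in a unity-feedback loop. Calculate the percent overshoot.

13.6%

The closed-loop denominator s² + 8.7s + 65.9 gives ω_n = √65.9 = 8.118 and ζ = 8.7/(2ω_n) = 0.5358.
%OS = 100·exp(−πζ/√(1−ζ²)) = 100·exp(−π·0.5358/√0.7129) = 13.6%.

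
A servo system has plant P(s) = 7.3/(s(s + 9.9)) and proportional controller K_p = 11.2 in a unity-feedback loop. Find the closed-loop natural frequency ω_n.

ω_n = 9.04 rad/s

1 + K_p·P(s) = 0 gives s² + 9.9s + 81.76 = 0.
So ω_n² = 81.76 ⇒ ω_n = 9.042 rad/s, and ζ = 9.9/(2ω_n) = 0.547.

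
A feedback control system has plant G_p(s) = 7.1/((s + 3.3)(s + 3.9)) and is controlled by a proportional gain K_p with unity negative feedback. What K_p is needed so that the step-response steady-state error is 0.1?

K_p = 16.3

The loop is type 0, so e_ss(step) = 1/(1 + K_pos) with K_pos = K_p·G_p(0).
G_p(0) = 0.5517. Require 1/(1 + K_p·0.5517) = 0.1, so 1 + 0.5517·K_p = 10.
K_p = (10 − 1)/0.5517 = 16.3.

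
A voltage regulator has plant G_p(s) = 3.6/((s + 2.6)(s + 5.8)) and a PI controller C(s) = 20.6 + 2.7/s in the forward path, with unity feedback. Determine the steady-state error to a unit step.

0

The open loop C(s)G_p(s) has a pole at the origin (type 1), so the static position error constant is infinite and e_ss = 1/(1+∞) = 0.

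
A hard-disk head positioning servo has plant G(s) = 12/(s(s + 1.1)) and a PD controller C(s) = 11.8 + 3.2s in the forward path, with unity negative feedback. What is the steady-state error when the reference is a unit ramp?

0.00777

The loop has one pole at the origin (type 1). Velocity error constant K_v = lim_{s→0} s·C(s)G(s) = 11.8·12/1.1 = 128.7.
Steady-state error to a unit ramp: e_ss = 1/K_v = 0.00777.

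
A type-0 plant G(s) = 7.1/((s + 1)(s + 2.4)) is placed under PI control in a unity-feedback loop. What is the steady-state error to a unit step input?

The PI controller's integrator makes the forward path type 1, so e_ss to a step is zero.

0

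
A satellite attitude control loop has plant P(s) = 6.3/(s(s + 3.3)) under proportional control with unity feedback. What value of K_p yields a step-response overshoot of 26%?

K_p = 2.78

From %OS = 100·exp(−πζ/√(1−ζ²)) = 26%, ζ = −ln(0.26)/√(π²+ln²(0.26)) = 0.3941.
Characteristic equation s² + 3.3s + 6.3K_p = 0 gives ζ = 3.3/(2√(6.3K_p)).
Setting ζ = 0.3941: √(6.3K_p) = 3.3/(2·0.3941) = 4.187, so K_p = 17.53/6.3 = 2.78.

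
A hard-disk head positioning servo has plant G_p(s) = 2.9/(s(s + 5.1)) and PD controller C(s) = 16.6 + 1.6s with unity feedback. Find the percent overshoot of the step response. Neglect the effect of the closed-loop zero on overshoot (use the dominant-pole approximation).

Forward path: (16.6 + 1.6s)·2.9/(s(s+5.1)). The closed-loop characteristic equation is s² + (5.1 + 2.9·1.6)s + 2.9·16.6 = 0.
That is s² + 9.74s + 48.14 = 0, so ω_n = 6.938 rad/s and ζ = 9.74/(2·6.938) = 0.7019.
%OS = 100·exp(−πζ/√(1−ζ²)) = 4.52%.

4.52%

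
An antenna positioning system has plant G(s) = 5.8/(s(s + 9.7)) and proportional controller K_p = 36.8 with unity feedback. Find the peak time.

Closed-loop characteristic equation: s² + 9.7s + 213.4 = 0, so ω_n = 14.61 rad/s and ζ = 9.7/(2·14.61) = 0.332.
Damped frequency ω_d = ω_n√(1−ζ²) = 13.78 rad/s, so peak time T_p = π/ω_d = 0.228 s.

T_p = 0.228 s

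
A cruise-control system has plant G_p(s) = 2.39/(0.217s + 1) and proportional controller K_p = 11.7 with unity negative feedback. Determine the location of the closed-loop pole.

s = -133.5

Closed loop: T(s) = K_p·G_p/(1+K_p·G_p) = 27.96/(0.217s + 1 + 27.96), with pole at s = −(1 + 27.96)/0.217 = −133.5.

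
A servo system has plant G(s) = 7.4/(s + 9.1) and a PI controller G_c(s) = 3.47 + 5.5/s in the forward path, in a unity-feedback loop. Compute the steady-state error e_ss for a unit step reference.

0

The open loop G_c(s)G(s) has a pole at the origin (type 1), so the static position error constant is infinite and e_ss = 1/(1+∞) = 0.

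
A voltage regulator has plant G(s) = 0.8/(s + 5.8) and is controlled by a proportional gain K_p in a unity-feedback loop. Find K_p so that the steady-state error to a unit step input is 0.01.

K_p = 718

Steady-state error for a unit step on this type-0 loop is 1/(1 + K_p·G(0)).
G(0) = 0.1379. Require 1/(1 + K_p·0.1379) = 0.01, so 1 + 0.1379·K_p = 100.
K_p = (100 − 1)/0.1379 = 718.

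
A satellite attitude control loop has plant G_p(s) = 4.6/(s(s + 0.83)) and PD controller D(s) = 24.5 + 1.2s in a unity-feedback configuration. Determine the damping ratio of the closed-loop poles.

Forward path: (24.5 + 1.2s)·4.6/(s(s+0.83)). The closed-loop characteristic equation is s² + (0.83 + 4.6·1.2)s + 4.6·24.5 = 0.
That is s² + 6.35s + 112.7 = 0, so ω_n = 10.62 rad/s and ζ = 6.35/(2·10.62) = 0.2991.

ζ = 0.299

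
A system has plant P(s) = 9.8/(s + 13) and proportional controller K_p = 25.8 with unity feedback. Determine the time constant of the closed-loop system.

Closed-loop transfer function: T(s) = K_p·P(s)/(1 + K_p·P(s)) = 252.8/(s + 13 + 252.8) = 252.8/(s + 265.8).
Time constant τ = 1/265.8 = 0.00376 s.

τ = 0.00376 s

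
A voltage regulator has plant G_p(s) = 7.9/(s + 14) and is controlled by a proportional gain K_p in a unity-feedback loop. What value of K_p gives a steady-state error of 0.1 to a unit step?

K_p = 15.9

Steady-state error for a unit step on this type-0 loop is 1/(1 + K_p·G_p(0)).
G_p(0) = 0.5643. Require 1/(1 + K_p·0.5643) = 0.1, so 1 + 0.5643·K_p = 10.
K_p = (10 − 1)/0.5643 = 15.9.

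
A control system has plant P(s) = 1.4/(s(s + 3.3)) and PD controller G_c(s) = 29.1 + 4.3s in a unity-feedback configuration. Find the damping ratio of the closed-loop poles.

Forward path: (29.1 + 4.3s)·1.4/(s(s+3.3)). The closed-loop characteristic equation is s² + (3.3 + 1.4·4.3)s + 1.4·29.1 = 0.
That is s² + 9.32s + 40.74 = 0, so ω_n = 6.383 rad/s and ζ = 9.32/(2·6.383) = 0.7301.

ζ = 0.73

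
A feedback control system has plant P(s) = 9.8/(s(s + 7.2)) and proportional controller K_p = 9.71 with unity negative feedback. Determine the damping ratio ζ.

ζ = 0.369

1 + K_p·P(s) = 0 gives s² + 7.2s + 95.16 = 0.
Matching s² + 2ζω_n s + ω_n²: ω_n = √95.16 = 9.755 rad/s and 2ζω_n = 7.2, so ζ = 7.2/(2·9.755) = 0.369.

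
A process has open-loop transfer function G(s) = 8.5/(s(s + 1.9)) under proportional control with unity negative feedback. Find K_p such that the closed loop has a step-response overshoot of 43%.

From %OS = 100·exp(−πζ/√(1−ζ²)) = 43%, ζ = −ln(0.43)/√(π²+ln²(0.43)) = 0.2594.
Characteristic equation s² + 1.9s + 8.5K_p = 0 gives ζ = 1.9/(2√(8.5K_p)).
Setting ζ = 0.2594: √(8.5K_p) = 1.9/(2·0.2594) = 3.662, so K_p = 13.41/8.5 = 1.58.

K_p = 1.58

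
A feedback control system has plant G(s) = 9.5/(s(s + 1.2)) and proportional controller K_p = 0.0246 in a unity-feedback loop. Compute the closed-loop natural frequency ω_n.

1 + K_p·G(s) = 0 gives s² + 1.2s + 0.2337 = 0.
So ω_n² = 0.2337 ⇒ ω_n = 0.4834 rad/s, and ζ = 1.2/(2ω_n) = 1.24.

ω_n = 0.483 rad/s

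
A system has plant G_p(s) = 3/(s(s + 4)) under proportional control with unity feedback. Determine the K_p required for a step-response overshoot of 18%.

From %OS = 100·exp(−πζ/√(1−ζ²)) = 18%, ζ = −ln(0.18)/√(π²+ln²(0.18)) = 0.4791.
Characteristic equation s² + 4s + 3K_p = 0 gives ζ = 4/(2√(3K_p)).
Setting ζ = 0.4791: √(3K_p) = 4/(2·0.4791) = 4.174, so K_p = 17.43/3 = 5.81.

K_p = 5.81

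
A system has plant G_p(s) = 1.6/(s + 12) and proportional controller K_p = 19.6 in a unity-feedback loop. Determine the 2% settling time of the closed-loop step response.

Closed-loop transfer function: T(s) = K_p·G_p(s)/(1 + K_p·G_p(s)) = 31.36/(s + 12 + 31.36) = 31.36/(s + 43.36).
Time constant τ = 1/43.36 = 0.02306 s, so the 2% settling time is about 4τ = 0.0923 s.

T_s ≈ 0.0923 s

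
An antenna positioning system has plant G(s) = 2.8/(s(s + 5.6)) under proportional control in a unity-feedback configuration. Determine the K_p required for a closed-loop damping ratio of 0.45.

Closed-loop characteristic equation: s² + 5.6s + K_p·2.8 = 0.
So ω_n = √(2.8K_p) and 2ζω_n = 5.6, giving ζ = 5.6/(2√(2.8K_p)).
Setting ζ = 0.45: √(2.8K_p) = 5.6/(2·0.45) = 6.222, so K_p = 38.72/2.8 = 13.8.

K_p = 13.8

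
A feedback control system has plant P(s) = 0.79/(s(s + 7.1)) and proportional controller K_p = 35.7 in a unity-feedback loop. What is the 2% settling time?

T_s ≈ 1.13 s

The closed-loop denominator s² + 7.1s + 28.2 gives ω_n = √28.2 = 5.311 and ζ = 7.1/(2ω_n) = 0.6685.
2% settling time T_s ≈ 4/(ζω_n) = 4/3.55 = 1.13 s.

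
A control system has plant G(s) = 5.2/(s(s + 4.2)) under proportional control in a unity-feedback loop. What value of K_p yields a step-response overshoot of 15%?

From %OS = 100·exp(−πζ/√(1−ζ²)) = 15%, ζ = −ln(0.15)/√(π²+ln²(0.15)) = 0.5169.
Characteristic equation s² + 4.2s + 5.2K_p = 0 gives ζ = 4.2/(2√(5.2K_p)).
Setting ζ = 0.5169: √(5.2K_p) = 4.2/(2·0.5169) = 4.062, so K_p = 16.5/5.2 = 3.17.

K_p = 3.17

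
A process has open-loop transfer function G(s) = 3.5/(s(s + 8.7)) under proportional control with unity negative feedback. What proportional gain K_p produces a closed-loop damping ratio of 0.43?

K_p = 29.2

Closed-loop characteristic equation: s² + 8.7s + K_p·3.5 = 0.
So ω_n = √(3.5K_p) and 2ζω_n = 8.7, giving ζ = 8.7/(2√(3.5K_p)).
Setting ζ = 0.43: √(3.5K_p) = 8.7/(2·0.43) = 10.12, so K_p = 102.3/3.5 = 29.2.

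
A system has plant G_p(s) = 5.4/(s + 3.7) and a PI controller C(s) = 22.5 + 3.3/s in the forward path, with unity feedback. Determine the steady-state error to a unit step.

The open loop C(s)G_p(s) has a pole at the origin (type 1), so the static position error constant is infinite and e_ss = 1/(1+∞) = 0.

0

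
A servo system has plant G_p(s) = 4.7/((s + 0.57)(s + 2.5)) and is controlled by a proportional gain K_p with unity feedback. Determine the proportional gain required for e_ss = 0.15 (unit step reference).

K_p = 1.72

The loop is type 0, so e_ss(step) = 1/(1 + K_pos) with K_pos = K_p·G_p(0).
G_p(0) = 3.298. Require 1/(1 + K_p·3.298) = 0.15, so 1 + 3.298·K_p = 6.667.
K_p = (6.667 − 1)/3.298 = 1.72.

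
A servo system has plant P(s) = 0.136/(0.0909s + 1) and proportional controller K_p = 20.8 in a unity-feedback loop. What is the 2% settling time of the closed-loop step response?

Closed loop: T(s) = K_p·P/(1+K_p·P) = 2.829/(0.0909s + 1 + 2.829), with pole at s = −(1 + 2.829)/0.0909 = −42.12.
τ = 1/42.12 = 0.02374 s, so 2% settling time ≈ 4τ = 0.095 s.

T_s ≈ 0.095 s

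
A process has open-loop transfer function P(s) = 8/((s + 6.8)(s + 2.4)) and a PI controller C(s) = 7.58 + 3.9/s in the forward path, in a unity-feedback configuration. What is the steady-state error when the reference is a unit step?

0

The open loop C(s)P(s) has a pole at the origin (type 1), so the static position error constant is infinite and e_ss = 1/(1+∞) = 0.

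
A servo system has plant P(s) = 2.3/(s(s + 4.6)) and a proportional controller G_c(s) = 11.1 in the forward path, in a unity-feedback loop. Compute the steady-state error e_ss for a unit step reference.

The open loop G_c(s)P(s) has a pole at the origin (type 1), so the static position error constant is infinite and e_ss = 1/(1+∞) = 0.

0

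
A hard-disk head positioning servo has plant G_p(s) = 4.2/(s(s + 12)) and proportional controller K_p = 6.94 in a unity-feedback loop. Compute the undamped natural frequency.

ω_n = 5.4 rad/s

1 + K_p·G_p(s) = 0 gives s² + 12s + 29.15 = 0.
Matching s² + 2ζω_n s + ω_n²: ω_n = √29.15 = 5.399 rad/s and 2ζω_n = 12, so ζ = 12/(2·5.399) = 1.11.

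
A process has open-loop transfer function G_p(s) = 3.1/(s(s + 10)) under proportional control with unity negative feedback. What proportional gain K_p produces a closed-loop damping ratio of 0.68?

K_p = 17.4

Closed-loop characteristic equation: s² + 10s + K_p·3.1 = 0.
So ω_n = √(3.1K_p) and 2ζω_n = 10, giving ζ = 10/(2√(3.1K_p)).
Setting ζ = 0.68: √(3.1K_p) = 10/(2·0.68) = 7.353, so K_p = 54.07/3.1 = 17.4.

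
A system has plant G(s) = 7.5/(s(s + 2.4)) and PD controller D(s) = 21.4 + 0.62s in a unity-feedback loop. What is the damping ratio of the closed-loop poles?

Forward path: (21.4 + 0.62s)·7.5/(s(s+2.4)). The closed-loop characteristic equation is s² + (2.4 + 7.5·0.62)s + 7.5·21.4 = 0.
That is s² + 7.05s + 160.5 = 0, so ω_n = 12.67 rad/s and ζ = 7.05/(2·12.67) = 0.2782.

ζ = 0.278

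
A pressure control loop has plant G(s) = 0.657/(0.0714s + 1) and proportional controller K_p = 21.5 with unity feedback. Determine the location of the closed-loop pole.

Closed loop: T(s) = K_p·G/(1+K_p·G) = 14.13/(0.0714s + 1 + 14.13), with pole at s = −(1 + 14.13)/0.0714 = −211.8.

s = -211.8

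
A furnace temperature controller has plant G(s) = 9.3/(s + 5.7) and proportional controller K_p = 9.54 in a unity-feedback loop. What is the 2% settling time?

Closed-loop transfer function: T(s) = K_p·G(s)/(1 + K_p·G(s)) = 88.72/(s + 5.7 + 88.72) = 88.72/(s + 94.42).
Time constant τ = 1/94.42 = 0.01059 s, so the 2% settling time is about 4τ = 0.0424 s.

T_s ≈ 0.0424 s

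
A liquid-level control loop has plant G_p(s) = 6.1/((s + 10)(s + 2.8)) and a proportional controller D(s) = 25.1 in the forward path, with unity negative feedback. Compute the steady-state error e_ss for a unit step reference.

The loop is type 0. Static position error constant K_pos = D(0)·G_p(0) = 25.1·0.2179 = 5.468.
Steady-state error to a unit step: e_ss = 1/(1+K_pos) = 1/6.468 = 0.155.

0.155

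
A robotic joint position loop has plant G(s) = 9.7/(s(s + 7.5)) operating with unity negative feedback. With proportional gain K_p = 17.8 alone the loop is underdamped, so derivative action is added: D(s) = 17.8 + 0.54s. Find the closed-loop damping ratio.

Forward path: (17.8 + 0.54s)·9.7/(s(s+7.5)). The closed-loop characteristic equation is s² + (7.5 + 9.7·0.54)s + 9.7·17.8 = 0.
That is s² + 12.74s + 172.7 = 0, so ω_n = 13.14 rad/s and ζ = 12.74/(2·13.14) = 0.4847.

ζ = 0.485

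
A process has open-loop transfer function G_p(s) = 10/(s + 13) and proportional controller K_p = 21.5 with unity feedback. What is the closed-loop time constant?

Closed-loop transfer function: T(s) = K_p·G_p(s)/(1 + K_p·G_p(s)) = 215/(s + 13 + 215) = 215/(s + 228).
Time constant τ = 1/228 = 0.00439 s.

τ = 0.00439 s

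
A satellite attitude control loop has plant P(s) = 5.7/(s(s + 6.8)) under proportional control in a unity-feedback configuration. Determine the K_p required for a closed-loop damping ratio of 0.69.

Closed-loop characteristic equation: s² + 6.8s + K_p·5.7 = 0.
So ω_n = √(5.7K_p) and 2ζω_n = 6.8, giving ζ = 6.8/(2√(5.7K_p)).
Setting ζ = 0.69: √(5.7K_p) = 6.8/(2·0.69) = 4.928, so K_p = 24.28/5.7 = 4.26.

K_p = 4.26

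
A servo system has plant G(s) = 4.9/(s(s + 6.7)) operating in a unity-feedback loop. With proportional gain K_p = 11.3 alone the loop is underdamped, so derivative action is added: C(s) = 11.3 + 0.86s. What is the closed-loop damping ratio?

ζ = 0.733

Forward path: (11.3 + 0.86s)·4.9/(s(s+6.7)). The closed-loop characteristic equation is s² + (6.7 + 4.9·0.86)s + 4.9·11.3 = 0.
That is s² + 10.91s + 55.37 = 0, so ω_n = 7.441 rad/s and ζ = 10.91/(2·7.441) = 0.7334.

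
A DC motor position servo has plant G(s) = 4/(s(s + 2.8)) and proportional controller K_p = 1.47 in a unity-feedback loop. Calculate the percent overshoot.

10.8%

The closed-loop denominator s² + 2.8s + 5.88 gives ω_n = √5.88 = 2.425 and ζ = 2.8/(2ω_n) = 0.5774.
%OS = 100·exp(−πζ/√(1−ζ²)) = 100·exp(−π·0.5774/√0.6667) = 10.8%.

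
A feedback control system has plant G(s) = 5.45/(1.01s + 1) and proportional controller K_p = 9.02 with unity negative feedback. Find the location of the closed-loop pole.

s = -49.66

Closed loop: T(s) = K_p·G/(1+K_p·G) = 49.16/(1.01s + 1 + 49.16), with pole at s = −(1 + 49.16)/1.01 = −49.66.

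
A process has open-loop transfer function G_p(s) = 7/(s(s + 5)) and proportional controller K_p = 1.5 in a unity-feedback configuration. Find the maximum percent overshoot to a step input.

The closed-loop denominator s² + 5s + 10.5 gives ω_n = √10.5 = 3.24 and ζ = 5/(2ω_n) = 0.7715.
%OS = 100·exp(−πζ/√(1−ζ²)) = 100·exp(−π·0.7715/√0.4048) = 2.22%.

2.22%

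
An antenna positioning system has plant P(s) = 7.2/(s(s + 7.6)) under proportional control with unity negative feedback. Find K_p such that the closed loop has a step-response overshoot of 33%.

K_p = 18.1

From %OS = 100·exp(−πζ/√(1−ζ²)) = 33%, ζ = −ln(0.33)/√(π²+ln²(0.33)) = 0.3328.
Characteristic equation s² + 7.6s + 7.2K_p = 0 gives ζ = 7.6/(2√(7.2K_p)).
Setting ζ = 0.3328: √(7.2K_p) = 7.6/(2·0.3328) = 11.42, so K_p = 130.4/7.2 = 18.1.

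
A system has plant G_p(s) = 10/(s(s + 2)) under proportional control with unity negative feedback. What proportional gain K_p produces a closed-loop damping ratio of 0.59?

K_p = 0.287

Closed-loop characteristic equation: s² + 2s + K_p·10 = 0.
So ω_n = √(10K_p) and 2ζω_n = 2, giving ζ = 2/(2√(10K_p)).
Setting ζ = 0.59: √(10K_p) = 2/(2·0.59) = 1.695, so K_p = 2.873/10 = 0.287.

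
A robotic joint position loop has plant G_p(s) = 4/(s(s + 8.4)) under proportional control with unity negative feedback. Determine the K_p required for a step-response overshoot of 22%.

From %OS = 100·exp(−πζ/√(1−ζ²)) = 22%, ζ = −ln(0.22)/√(π²+ln²(0.22)) = 0.4342.
Characteristic equation s² + 8.4s + 4K_p = 0 gives ζ = 8.4/(2√(4K_p)).
Setting ζ = 0.4342: √(4K_p) = 8.4/(2·0.4342) = 9.674, so K_p = 93.58/4 = 23.4.

K_p = 23.4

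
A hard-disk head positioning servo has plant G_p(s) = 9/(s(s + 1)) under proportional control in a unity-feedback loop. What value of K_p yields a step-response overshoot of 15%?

K_p = 0.104

From %OS = 100·exp(−πζ/√(1−ζ²)) = 15%, ζ = −ln(0.15)/√(π²+ln²(0.15)) = 0.5169.
Characteristic equation s² + 1s + 9K_p = 0 gives ζ = 1/(2√(9K_p)).
Setting ζ = 0.5169: √(9K_p) = 1/(2·0.5169) = 0.9672, so K_p = 0.9356/9 = 0.104.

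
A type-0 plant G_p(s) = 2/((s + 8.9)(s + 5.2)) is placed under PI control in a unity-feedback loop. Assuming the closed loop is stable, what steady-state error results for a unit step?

The PI controller's integrator makes the forward path type 1, so e_ss to a step is zero.

0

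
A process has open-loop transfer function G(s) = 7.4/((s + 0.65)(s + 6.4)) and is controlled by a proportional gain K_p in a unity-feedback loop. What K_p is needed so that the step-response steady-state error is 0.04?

K_p = 13.5

The loop is type 0, so e_ss(step) = 1/(1 + K_pos) with K_pos = K_p·G(0).
G(0) = 1.779. Require 1/(1 + K_p·1.779) = 0.04, so 1 + 1.779·K_p = 25.
K_p = (25 − 1)/1.779 = 13.5.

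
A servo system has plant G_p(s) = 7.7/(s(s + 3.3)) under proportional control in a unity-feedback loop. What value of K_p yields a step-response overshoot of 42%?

K_p = 4.99

From %OS = 100·exp(−πζ/√(1−ζ²)) = 42%, ζ = −ln(0.42)/√(π²+ln²(0.42)) = 0.2662.
Characteristic equation s² + 3.3s + 7.7K_p = 0 gives ζ = 3.3/(2√(7.7K_p)).
Setting ζ = 0.2662: √(7.7K_p) = 3.3/(2·0.2662) = 6.199, so K_p = 38.43/7.7 = 4.99.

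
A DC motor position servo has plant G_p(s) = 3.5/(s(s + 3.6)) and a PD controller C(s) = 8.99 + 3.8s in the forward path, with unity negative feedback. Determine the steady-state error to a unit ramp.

0.114

The loop has one pole at the origin (type 1). Velocity error constant K_v = lim_{s→0} s·C(s)G_p(s) = 8.99·3.5/3.6 = 8.74.
Steady-state error to a unit ramp: e_ss = 1/K_v = 0.114.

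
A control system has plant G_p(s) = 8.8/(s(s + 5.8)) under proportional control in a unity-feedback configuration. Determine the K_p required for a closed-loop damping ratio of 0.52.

K_p = 3.53

Closed-loop characteristic equation: s² + 5.8s + K_p·8.8 = 0.
So ω_n = √(8.8K_p) and 2ζω_n = 5.8, giving ζ = 5.8/(2√(8.8K_p)).
Setting ζ = 0.52: √(8.8K_p) = 5.8/(2·0.52) = 5.577, so K_p = 31.1/8.8 = 3.53.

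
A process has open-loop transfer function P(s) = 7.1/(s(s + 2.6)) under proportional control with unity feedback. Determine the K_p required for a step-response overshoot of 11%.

K_p = 0.72

From %OS = 100·exp(−πζ/√(1−ζ²)) = 11%, ζ = −ln(0.11)/√(π²+ln²(0.11)) = 0.5749.
Characteristic equation s² + 2.6s + 7.1K_p = 0 gives ζ = 2.6/(2√(7.1K_p)).
Setting ζ = 0.5749: √(7.1K_p) = 2.6/(2·0.5749) = 2.261, so K_p = 5.114/7.1 = 0.72.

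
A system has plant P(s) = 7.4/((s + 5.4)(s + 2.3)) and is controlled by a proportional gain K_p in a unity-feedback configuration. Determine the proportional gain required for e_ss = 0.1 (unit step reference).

K_p = 15.1

For a type-0 loop with proportional control, e_ss = 1/(1 + K_p·P(0)).
P(0) = 0.5958. Require 1/(1 + K_p·0.5958) = 0.1, so 1 + 0.5958·K_p = 10.
K_p = (10 − 1)/0.5958 = 15.1.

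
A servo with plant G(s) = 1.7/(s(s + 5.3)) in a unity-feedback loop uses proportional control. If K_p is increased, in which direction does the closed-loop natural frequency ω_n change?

ω_n = √(1.7·K_p), which grows with K_p.

increase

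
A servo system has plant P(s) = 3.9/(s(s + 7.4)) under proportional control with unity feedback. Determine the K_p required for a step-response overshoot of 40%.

From %OS = 100·exp(−πζ/√(1−ζ²)) = 40%, ζ = −ln(0.4)/√(π²+ln²(0.4)) = 0.28.
Characteristic equation s² + 7.4s + 3.9K_p = 0 gives ζ = 7.4/(2√(3.9K_p)).
Setting ζ = 0.28: √(3.9K_p) = 7.4/(2·0.28) = 13.21, so K_p = 174.6/3.9 = 44.8.

K_p = 44.8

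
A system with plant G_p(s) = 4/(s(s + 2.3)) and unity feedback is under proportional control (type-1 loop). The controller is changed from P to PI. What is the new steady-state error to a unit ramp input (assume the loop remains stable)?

The integrator raises the loop to type 2, so K_v → ∞ and e_ss to a ramp is zero.

0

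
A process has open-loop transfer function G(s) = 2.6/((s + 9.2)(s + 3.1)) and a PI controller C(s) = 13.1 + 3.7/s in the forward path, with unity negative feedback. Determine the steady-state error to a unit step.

The open loop C(s)G(s) has a pole at the origin (type 1), so the static position error constant is infinite and e_ss = 1/(1+∞) = 0.

0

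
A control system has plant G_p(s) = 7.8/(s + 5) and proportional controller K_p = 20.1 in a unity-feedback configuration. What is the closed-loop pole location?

s = -161.8

Closed-loop transfer function: T(s) = K_p·G_p(s)/(1 + K_p·G_p(s)) = 156.8/(s + 5 + 156.8) = 156.8/(s + 161.8).
The closed-loop pole is at s = −161.8.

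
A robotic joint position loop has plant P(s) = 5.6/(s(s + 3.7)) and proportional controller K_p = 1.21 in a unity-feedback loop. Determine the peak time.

The closed-loop denominator s² + 3.7s + 6.776 gives ω_n = √6.776 = 2.603 and ζ = 3.7/(2ω_n) = 0.7107.
Damped frequency ω_d = ω_n√(1−ζ²) = 1.831 rad/s, so peak time T_p = π/ω_d = 1.72 s.

T_p = 1.72 s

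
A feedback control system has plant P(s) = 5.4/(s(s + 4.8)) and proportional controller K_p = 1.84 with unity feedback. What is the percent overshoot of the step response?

2.5%

Closed-loop characteristic equation: s² + 4.8s + 9.936 = 0, so ω_n = 3.152 rad/s and ζ = 4.8/(2·3.152) = 0.7614.
%OS = 100·exp(−πζ/√(1−ζ²)) = 100·exp(−π·0.7614/√0.4203) = 2.5%.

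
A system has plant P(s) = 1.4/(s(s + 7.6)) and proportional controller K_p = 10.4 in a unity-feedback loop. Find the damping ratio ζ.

1 + K_p·P(s) = 0 gives s² + 7.6s + 14.56 = 0.
Matching s² + 2ζω_n s + ω_n²: ω_n = √14.56 = 3.816 rad/s and 2ζω_n = 7.6, so ζ = 7.6/(2·3.816) = 0.996.

ζ = 0.996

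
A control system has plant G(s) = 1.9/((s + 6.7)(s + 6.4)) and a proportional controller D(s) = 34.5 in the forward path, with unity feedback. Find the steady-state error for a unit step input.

The loop is type 0. Static position error constant K_pos = D(0)·G(0) = 34.5·0.04431 = 1.529.
Steady-state error to a unit step: e_ss = 1/(1+K_pos) = 1/2.529 = 0.395.

0.395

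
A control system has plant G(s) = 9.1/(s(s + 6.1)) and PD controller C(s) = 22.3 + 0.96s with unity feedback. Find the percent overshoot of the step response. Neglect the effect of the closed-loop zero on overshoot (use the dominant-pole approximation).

14.7%

Forward path: (22.3 + 0.96s)·9.1/(s(s+6.1)). The closed-loop characteristic equation is s² + (6.1 + 9.1·0.96)s + 9.1·22.3 = 0.
That is s² + 14.84s + 202.9 = 0, so ω_n = 14.25 rad/s and ζ = 14.84/(2·14.25) = 0.5207.
%OS = 100·exp(−πζ/√(1−ζ²)) = 14.7%.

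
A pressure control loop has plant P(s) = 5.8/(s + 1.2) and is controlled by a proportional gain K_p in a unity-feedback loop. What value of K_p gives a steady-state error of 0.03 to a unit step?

Steady-state error for a unit step on this type-0 loop is 1/(1 + K_p·P(0)).
P(0) = 4.833. Require 1/(1 + K_p·4.833) = 0.03, so 1 + 4.833·K_p = 33.33.
K_p = (33.33 − 1)/4.833 = 6.69.

K_p = 6.69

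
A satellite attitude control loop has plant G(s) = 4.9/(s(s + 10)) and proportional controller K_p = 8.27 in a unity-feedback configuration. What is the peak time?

From 1 + K_pG(s) = 0: s² + 10s + 40.52 = 0 ⇒ ω_n = 6.366, ζ = 0.7855.
Damped frequency ω_d = ω_n√(1−ζ²) = 3.94 rad/s, so peak time T_p = π/ω_d = 0.797 s.

T_p = 0.797 s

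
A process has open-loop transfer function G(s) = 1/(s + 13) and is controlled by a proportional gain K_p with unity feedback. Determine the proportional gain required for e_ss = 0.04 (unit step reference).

Steady-state error for a unit step on this type-0 loop is 1/(1 + K_p·G(0)).
G(0) = 0.07692. Require 1/(1 + K_p·0.07692) = 0.04, so 1 + 0.07692·K_p = 25.
K_p = (25 − 1)/0.07692 = 312.

K_p = 312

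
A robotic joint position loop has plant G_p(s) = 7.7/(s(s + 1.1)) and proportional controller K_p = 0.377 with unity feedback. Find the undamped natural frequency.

ω_n = 1.7 rad/s

1 + K_p·G_p(s) = 0 gives s² + 1.1s + 2.903 = 0.
So ω_n² = 2.903 ⇒ ω_n = 1.704 rad/s, and ζ = 1.1/(2ω_n) = 0.323.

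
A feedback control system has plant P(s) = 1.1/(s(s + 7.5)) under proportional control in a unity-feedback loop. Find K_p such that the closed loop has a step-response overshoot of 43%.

From %OS = 100·exp(−πζ/√(1−ζ²)) = 43%, ζ = −ln(0.43)/√(π²+ln²(0.43)) = 0.2594.
Characteristic equation s² + 7.5s + 1.1K_p = 0 gives ζ = 7.5/(2√(1.1K_p)).
Setting ζ = 0.2594: √(1.1K_p) = 7.5/(2·0.2594) = 14.45, so K_p = 208.9/1.1 = 190.

K_p = 190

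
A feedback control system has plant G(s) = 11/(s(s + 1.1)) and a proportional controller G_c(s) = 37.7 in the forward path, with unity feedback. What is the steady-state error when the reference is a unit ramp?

0.00265

The loop has one pole at the origin (type 1). Velocity error constant K_v = lim_{s→0} s·G_c(s)G(s) = 37.7·11/1.1 = 377.
Steady-state error to a unit ramp: e_ss = 1/K_v = 0.00265.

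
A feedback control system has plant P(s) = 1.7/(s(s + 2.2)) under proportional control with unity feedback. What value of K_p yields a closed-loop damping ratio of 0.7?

Closed-loop characteristic equation: s² + 2.2s + K_p·1.7 = 0.
So ω_n = √(1.7K_p) and 2ζω_n = 2.2, giving ζ = 2.2/(2√(1.7K_p)).
Setting ζ = 0.7: √(1.7K_p) = 2.2/(2·0.7) = 1.571, so K_p = 2.469/1.7 = 1.45.

K_p = 1.45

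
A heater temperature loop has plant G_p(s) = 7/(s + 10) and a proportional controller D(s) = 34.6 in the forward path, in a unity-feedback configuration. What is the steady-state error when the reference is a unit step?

The loop is type 0. Static position error constant K_pos = D(0)·G_p(0) = 34.6·0.7 = 24.22.
Steady-state error to a unit step: e_ss = 1/(1+K_pos) = 1/25.22 = 0.0397.

0.0397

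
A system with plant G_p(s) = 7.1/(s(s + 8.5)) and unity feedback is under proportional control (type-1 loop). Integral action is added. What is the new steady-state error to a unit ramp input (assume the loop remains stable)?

0

The integrator raises the loop to type 2, so K_v → ∞ and e_ss to a ramp is zero.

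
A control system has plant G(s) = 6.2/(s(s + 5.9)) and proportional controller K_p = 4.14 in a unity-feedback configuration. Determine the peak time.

T_p = 0.763 s

From 1 + K_pG(s) = 0: s² + 5.9s + 25.67 = 0 ⇒ ω_n = 5.066, ζ = 0.5823.
Damped frequency ω_d = ω_n√(1−ζ²) = 4.119 rad/s, so peak time T_p = π/ω_d = 0.763 s.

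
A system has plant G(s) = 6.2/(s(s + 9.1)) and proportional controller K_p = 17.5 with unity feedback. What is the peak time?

T_p = 0.335 s

The closed-loop denominator s² + 9.1s + 108.5 gives ω_n = √108.5 = 10.42 and ζ = 9.1/(2ω_n) = 0.4368.
Damped frequency ω_d = ω_n√(1−ζ²) = 9.37 rad/s, so peak time T_p = π/ω_d = 0.335 s.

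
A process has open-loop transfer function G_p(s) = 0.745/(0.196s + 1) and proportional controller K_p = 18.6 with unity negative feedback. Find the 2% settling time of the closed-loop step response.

T_s ≈ 0.0528 s

Closed loop: T(s) = K_p·G_p/(1+K_p·G_p) = 13.86/(0.196s + 1 + 13.86), with pole at s = −(1 + 13.86)/0.196 = −75.8.
τ = 1/75.8 = 0.01319 s, so 2% settling time ≈ 4τ = 0.0528 s.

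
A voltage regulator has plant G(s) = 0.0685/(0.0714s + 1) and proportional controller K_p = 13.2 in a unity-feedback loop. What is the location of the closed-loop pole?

Closed loop: T(s) = K_p·G/(1+K_p·G) = 0.9042/(0.0714s + 1 + 0.9042), with pole at s = −(1 + 0.9042)/0.0714 = −26.67.

s = -26.67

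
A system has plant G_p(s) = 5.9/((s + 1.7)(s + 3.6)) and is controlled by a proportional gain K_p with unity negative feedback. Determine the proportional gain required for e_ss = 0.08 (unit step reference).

K_p = 11.9

For a type-0 loop with proportional control, e_ss = 1/(1 + K_p·G_p(0)).
G_p(0) = 0.9641. Require 1/(1 + K_p·0.9641) = 0.08, so 1 + 0.9641·K_p = 12.5.
K_p = (12.5 − 1)/0.9641 = 11.9.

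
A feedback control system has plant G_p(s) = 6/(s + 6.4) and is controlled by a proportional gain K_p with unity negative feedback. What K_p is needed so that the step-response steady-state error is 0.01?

For a type-0 loop with proportional control, e_ss = 1/(1 + K_p·G_p(0)).
G_p(0) = 0.9375. Require 1/(1 + K_p·0.9375) = 0.01, so 1 + 0.9375·K_p = 100.
K_p = (100 − 1)/0.9375 = 106.

K_p = 106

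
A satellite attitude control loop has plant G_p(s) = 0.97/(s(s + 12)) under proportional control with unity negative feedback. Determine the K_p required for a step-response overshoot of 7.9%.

From %OS = 100·exp(−πζ/√(1−ζ²)) = 7.9%, ζ = −ln(0.079)/√(π²+ln²(0.079)) = 0.6285.
Characteristic equation s² + 12s + 0.97K_p = 0 gives ζ = 12/(2√(0.97K_p)).
Setting ζ = 0.6285: √(0.97K_p) = 12/(2·0.6285) = 9.547, so K_p = 91.15/0.97 = 94.

K_p = 94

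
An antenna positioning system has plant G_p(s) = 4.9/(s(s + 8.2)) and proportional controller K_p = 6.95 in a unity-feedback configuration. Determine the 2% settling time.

From 1 + K_pG_p(s) = 0: s² + 8.2s + 34.06 = 0 ⇒ ω_n = 5.836, ζ = 0.7026.
2% settling time T_s ≈ 4/(ζω_n) = 4/4.1 = 0.976 s.

T_s ≈ 0.976 s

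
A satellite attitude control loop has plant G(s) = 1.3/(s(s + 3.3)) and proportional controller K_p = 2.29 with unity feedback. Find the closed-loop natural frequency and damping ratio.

ω_n = 1.73 rad/s, ζ = 0.956

The closed-loop denominator is s(s+3.3) + 2.29·1.3 = s² + 3.3s + 2.977.
Matching s² + 2ζω_n s + ω_n²: ω_n = √2.977 = 1.725 rad/s and 2ζω_n = 3.3, so ζ = 3.3/(2·1.725) = 0.956.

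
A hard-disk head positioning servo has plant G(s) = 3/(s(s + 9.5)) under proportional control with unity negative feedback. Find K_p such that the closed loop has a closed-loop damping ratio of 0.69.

K_p = 15.8

Closed-loop characteristic equation: s² + 9.5s + K_p·3 = 0.
So ω_n = √(3K_p) and 2ζω_n = 9.5, giving ζ = 9.5/(2√(3K_p)).
Setting ζ = 0.69: √(3K_p) = 9.5/(2·0.69) = 6.884, so K_p = 47.39/3 = 15.8.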